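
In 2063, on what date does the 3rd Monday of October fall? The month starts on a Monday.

2063-10-15

October 2063 begins on a Monday, so the first Monday is October 1.
The 3rd Monday is 2 weeks later: 1 + 14 = 15.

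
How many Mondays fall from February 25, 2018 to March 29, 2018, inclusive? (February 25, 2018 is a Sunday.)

5

February 25, 2018 is a Sunday; the first Monday on or after it is February 26, 2018 (1 day later).
From February 26, 2018 to March 29, 2018: 2 + 29 = 31 days (rest of February, March).
31 ÷ 7 = 4 full weeks with remainder 3, so 4 more Mondays after the first → 5.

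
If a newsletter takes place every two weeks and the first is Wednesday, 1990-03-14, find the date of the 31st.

1991-05-08

The 31st occurrence is 30 intervals after the first: 30 × 14 = 420 days after 1990-03-14.
March has 31 days — 17 days to the end of March leaves 403.
From end of March to end of 1990 is 275 days (128 left).
January has 31 days (97 left).
February has 28 days (69 left).
March has 31 days (38 left).
April has 30 days (8 left).
8 days into May → 1991-05-08.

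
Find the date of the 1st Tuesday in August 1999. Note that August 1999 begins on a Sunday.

August 1999 begins on a Sunday, so the first Tuesday is August 3 (2 days later).

1999-08-03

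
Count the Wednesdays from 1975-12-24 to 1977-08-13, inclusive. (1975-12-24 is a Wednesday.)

86

1975-12-24 is a Wednesday; the first Wednesday on or after it is 1975-12-24.
From 1975-12-24 to 1977-08-13: 7 + 366 + 225 = 598 days (rest of 1975, 1976, to 1977-08-13 in 1977).
598 ÷ 7 = 85 full weeks with remainder 3, so 85 more Wednesdays after the first → 86.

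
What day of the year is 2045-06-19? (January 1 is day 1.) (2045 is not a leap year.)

170

Days in months before June: 31 + 28 + 31 + 30 + 31 = 151.
Plus 19 days into June → day 170.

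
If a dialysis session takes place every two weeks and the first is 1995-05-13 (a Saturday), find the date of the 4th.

The 4th occurrence is 3 intervals after the first: 3 × 14 = 42 days after 1995-05-13.
May has 31 days — 18 days to the end of May leaves 24.
24 days into June → 1995-06-24.

1995-06-24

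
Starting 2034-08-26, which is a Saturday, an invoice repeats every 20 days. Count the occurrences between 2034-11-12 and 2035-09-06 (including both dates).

15

Occurrences land 20·i days after 2034-08-26 for i = 0, 1, 2, …
2034-11-12 is 78 days after the start; 78 ÷ 20 = 3 remainder 18; since the remainder is 18, round up to i = 4. First occurrence in the window: #5 on 2034-11-14 (4×20 = 80 days in).
2035-09-06 is 376 days after the start; 376 ÷ 20 = 18 remainder 16. Last occurrence in the window: #19 on 2035-08-21.
Occurrences #5 through #19: 15 in total.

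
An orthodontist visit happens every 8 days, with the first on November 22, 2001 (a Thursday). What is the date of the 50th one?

The 50th occurrence is 49 intervals after the first: 49 × 8 = 392 days after November 22, 2001.
November has 30 days — 8 days to the end of November leaves 384.
December has 31 days (353 left).
January has 31 days (322 left).
February has 28 days (294 left).
March has 31 days (263 left).
April has 30 days (233 left).
May has 31 days (202 left).
June has 30 days (172 left).
July has 31 days (141 left).
August has 31 days (110 left).
September has 30 days (80 left).
October has 31 days (49 left).
November has 30 days (19 left).
19 days into December → December 19, 2002.

December 19, 2002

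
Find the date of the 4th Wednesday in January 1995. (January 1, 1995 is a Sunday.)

January 25, 1995

January 1995 begins on a Sunday, so the first Wednesday is January 4 (3 days later).
The 4th Wednesday is 3 weeks later: 4 + 21 = 25.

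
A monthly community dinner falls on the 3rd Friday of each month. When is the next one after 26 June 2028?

June 2028 starts on a Thursday; its first Friday is the 2nd, so the 3rd Friday is the 16th — 16 June 2028.
That is not after 26 June 2028, so look at July 2028.
July 2028 starts on a Saturday; its first Friday is the 7th, so the 3rd Friday is the 21st — 21 July 2028.

21 July 2028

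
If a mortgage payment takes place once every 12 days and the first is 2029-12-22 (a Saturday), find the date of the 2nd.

The 2nd occurrence is 1 interval after the first: 1 × 12 = 12 days after 2029-12-22.
December has 31 days — 9 days to the end of December leaves 3.
3 days into January → 2030-01-03.

2030-01-03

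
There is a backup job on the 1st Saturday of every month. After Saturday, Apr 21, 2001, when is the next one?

May 5, 2001

Apr 2001 starts on a Sunday, so its 1st Saturday is Apr 7, 2001 (6 days in).
That is not after Apr 21, 2001, so look at May 2001.
May 2001 starts on a Tuesday, so its 1st Saturday is May 5, 2001 (4 days in).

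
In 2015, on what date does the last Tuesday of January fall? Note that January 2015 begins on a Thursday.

January 2015 begins on a Thursday, so the first Tuesday is January 6 (5 days later).
January 2015 has 31 days. Adding weeks: 6, 13, 20, 27 — the last one ≤ 31 is the 27th.

27 January 2015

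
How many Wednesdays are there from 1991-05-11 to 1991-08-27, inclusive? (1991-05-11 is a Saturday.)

1991-05-11 is a Saturday; the first Wednesday on or after it is 1991-05-15 (4 days later).
From 1991-05-15 to 1991-08-27: 16 + 30 + 31 + 27 = 104 days (rest of May, June, July, August).
104 ÷ 7 = 14 full weeks with remainder 6, so 14 more Wednesdays after the first → 15.

15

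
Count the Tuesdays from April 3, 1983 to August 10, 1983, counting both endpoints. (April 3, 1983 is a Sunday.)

April 3, 1983 is a Sunday; the first Tuesday on or after it is April 5, 1983 (2 days later).
From April 5, 1983 to August 10, 1983: 25 + 31 + 30 + 31 + 10 = 127 days (rest of April, May, June, July, August).
127 ÷ 7 = 18 full weeks with remainder 1, so 18 more Tuesdays after the first → 19.

19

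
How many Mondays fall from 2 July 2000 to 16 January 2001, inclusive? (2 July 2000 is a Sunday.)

2 July 2000 is a Sunday; the first Monday on or after it is 3 July 2000 (1 day later).
From 3 July 2000 to 16 January 2001: 28 + 31 + 30 + 31 + 30 + 31 + 16 = 197 days (rest of July, August, September, October, November, December, January).
197 ÷ 7 = 28 full weeks with remainder 1, so 28 more Mondays after the first → 29.

29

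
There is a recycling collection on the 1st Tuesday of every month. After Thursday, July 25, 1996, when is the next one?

August 6, 1996

July 1996 starts on a Monday, so its 1st Tuesday is July 2, 1996 (1 day in).
That is not after July 25, 1996, so look at August 1996.
August 1996 starts on a Thursday, so its 1st Tuesday is August 6, 1996 (5 days in).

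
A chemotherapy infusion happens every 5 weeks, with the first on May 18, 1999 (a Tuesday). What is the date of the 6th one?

The 6th occurrence is 5 intervals after the first: 5 × 35 = 175 days after May 18, 1999.
May has 31 days — 13 days to the end of May leaves 162.
Jun has 30 days (132 left).
Jul has 31 days (101 left).
Aug has 31 days (70 left).
Sep has 30 days (40 left).
Oct has 31 days (9 left).
9 days into Nov → Nov 9, 1999.

Nov 9, 1999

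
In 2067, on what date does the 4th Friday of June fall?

24 June 2067

The first Friday of June 2067 is June 3.
The 4th Friday is 3 weeks later: 3 + 21 = 24.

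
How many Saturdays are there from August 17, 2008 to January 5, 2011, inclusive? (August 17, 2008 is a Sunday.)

124

August 17, 2008 is a Sunday; the first Saturday on or after it is August 23, 2008 (6 days later).
From August 23, 2008 to January 5, 2011: 130 + 365 + 365 + 5 = 865 days (rest of 2008, 2009, 2010, to January 5, 2011 in 2011).
865 ÷ 7 = 123 full weeks with remainder 4, so 123 more Saturdays after the first → 124.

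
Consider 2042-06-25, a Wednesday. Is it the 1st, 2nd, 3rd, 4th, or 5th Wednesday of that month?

4th

Day 25 falls in week ⌈25/7⌉ of the month.
Days 1–7 hold the 1st Wednesday, 8–14 the 2nd, 15–21 the 3rd, 22–28 the 4th, 29–31 the 5th.
25 is in the range for the 4th.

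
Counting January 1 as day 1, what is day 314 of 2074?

2074-11-10

January has 31 days (314 − 31 = 283 remain).
February has 28 days (283 − 28 = 255 remain).
March has 31 days (255 − 31 = 224 remain).
April has 30 days (224 − 30 = 194 remain).
May has 31 days (194 − 31 = 163 remain).
June has 30 days (163 − 30 = 133 remain).
July has 31 days (133 − 31 = 102 remain).
August has 31 days (102 − 31 = 71 remain).
September has 30 days (71 − 30 = 41 remain).
October has 31 days (41 − 31 = 10 remain).
10 into November → November 10.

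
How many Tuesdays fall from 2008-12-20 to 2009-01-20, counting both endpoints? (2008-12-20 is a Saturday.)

5

2008-12-20 is a Saturday; the first Tuesday on or after it is 2008-12-23 (3 days later).
From 2008-12-23 to 2009-01-20: 8 + 20 = 28 days (rest of December, January).
28 ÷ 7 = 4 full weeks with remainder 0, so 4 more Tuesdays after the first → 5.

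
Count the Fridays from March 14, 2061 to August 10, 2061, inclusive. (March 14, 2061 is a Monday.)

21

March 14, 2061 is a Monday; the first Friday on or after it is March 18, 2061 (4 days later).
From March 18, 2061 to August 10, 2061: 13 + 30 + 31 + 30 + 31 + 10 = 145 days (rest of March, April, May, June, July, August).
145 ÷ 7 = 20 full weeks with remainder 5, so 20 more Fridays after the first → 21.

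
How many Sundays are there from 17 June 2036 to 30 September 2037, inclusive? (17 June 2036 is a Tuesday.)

17 June 2036 is a Tuesday; the first Sunday on or after it is 22 June 2036 (5 days later).
From 22 June 2036 to 30 September 2037: 192 + 273 = 465 days (rest of 2036, to 30 September 2037 in 2037).
465 ÷ 7 = 66 full weeks with remainder 3, so 66 more Sundays after the first → 67.

67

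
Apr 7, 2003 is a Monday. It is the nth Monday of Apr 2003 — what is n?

1st

Day 7 falls in week ⌈7/7⌉ of the month.
Days 1–7 hold the 1st Monday, 8–14 the 2nd, 15–21 the 3rd, 22–28 the 4th, 29–31 the 5th.
7 is in the range for the 1st.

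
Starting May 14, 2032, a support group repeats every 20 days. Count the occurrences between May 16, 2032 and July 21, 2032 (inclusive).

Occurrences land 20·i days after May 14, 2032 for i = 0, 1, 2, …
May 16, 2032 is 2 days after the start; 2 ÷ 20 = 0 remainder 2; since the remainder is 2, round up to i = 1. First occurrence in the window: #2 on June 3, 2032 (1×20 = 20 days in).
July 21, 2032 is 68 days after the start; 68 ÷ 20 = 3 remainder 8. Last occurrence in the window: #4 on July 13, 2032.
Occurrences #2 through #4: 3 in total.

3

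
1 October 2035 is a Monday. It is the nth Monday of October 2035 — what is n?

1st

Day 1 falls in week ⌈1/7⌉ of the month.
Days 1–7 hold the 1st Monday, 8–14 the 2nd, 15–21 the 3rd, 22–28 the 4th, 29–31 the 5th.
1 is in the range for the 1st.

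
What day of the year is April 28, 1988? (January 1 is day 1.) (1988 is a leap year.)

119

Days in months before April: 31 + 29 + 31 = 91.
Plus 28 days into April → day 119.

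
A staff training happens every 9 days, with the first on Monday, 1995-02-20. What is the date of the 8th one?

The 8th occurrence is 7 intervals after the first: 7 × 9 = 63 days after 1995-02-20.
February has 28 days — 8 days to the end of February leaves 55.
March has 31 days (24 left).
24 days into April → 1995-04-24.

1995-04-24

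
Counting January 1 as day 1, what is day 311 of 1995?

January has 31 days (311 − 31 = 280 remain).
February has 28 days (280 − 28 = 252 remain).
March has 31 days (252 − 31 = 221 remain).
April has 30 days (221 − 30 = 191 remain).
May has 31 days (191 − 31 = 160 remain).
June has 30 days (160 − 30 = 130 remain).
July has 31 days (130 − 31 = 99 remain).
August has 31 days (99 − 31 = 68 remain).
September has 30 days (68 − 30 = 38 remain).
October has 31 days (38 − 31 = 7 remain).
7 into November → November 7.

1995-11-07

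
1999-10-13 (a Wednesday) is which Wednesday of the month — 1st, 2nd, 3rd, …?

Day 13 falls in week ⌈13/7⌉ of the month.
Days 1–7 hold the 1st Wednesday, 8–14 the 2nd, 15–21 the 3rd, 22–28 the 4th, 29–31 the 5th.
13 is in the range for the 2nd.

2nd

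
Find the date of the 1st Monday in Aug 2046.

Aug 2046 begins on a Wednesday, so the first Monday is Aug 6 (5 days later).

Aug 6, 2046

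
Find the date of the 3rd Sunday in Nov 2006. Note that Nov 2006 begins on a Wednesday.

Nov 2006 begins on a Wednesday, so the first Sunday is Nov 5 (4 days later).
The 3rd Sunday is 2 weeks later: 5 + 14 = 19.

Nov 19, 2006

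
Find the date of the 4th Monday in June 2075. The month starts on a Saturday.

June 24, 2075

June 2075 begins on a Saturday, so the first Monday is June 3 (2 days later).
The 4th Monday is 3 weeks later: 3 + 21 = 24.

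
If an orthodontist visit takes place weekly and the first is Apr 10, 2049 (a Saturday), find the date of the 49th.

Mar 12, 2050

The 49th occurrence is 48 intervals after the first: 48 × 7 = 336 days after Apr 10, 2049.
Apr has 30 days — 20 days to the end of Apr leaves 316.
May has 31 days (285 left).
Jun has 30 days (255 left).
Jul has 31 days (224 left).
Aug has 31 days (193 left).
Sep has 30 days (163 left).
Oct has 31 days (132 left).
Nov has 30 days (102 left).
Dec has 31 days (71 left).
Jan has 31 days (40 left).
Feb has 28 days (12 left).
12 days into Mar → Mar 12, 2050.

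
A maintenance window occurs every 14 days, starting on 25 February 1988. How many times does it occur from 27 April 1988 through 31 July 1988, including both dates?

Occurrences land 14·i days after 25 February 1988 for i = 0, 1, 2, …
27 April 1988 is 62 days after the start; 62 ÷ 14 = 4 remainder 6; since the remainder is 6, round up to i = 5. First occurrence in the window: #6 on 5 May 1988 (5×14 = 70 days in).
31 July 1988 is 157 days after the start; 157 ÷ 14 = 11 remainder 3. Last occurrence in the window: #12 on 28 July 1988.
Occurrences #6 through #12: 7 in total.

7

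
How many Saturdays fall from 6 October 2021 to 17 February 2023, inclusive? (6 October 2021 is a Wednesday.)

71

6 October 2021 is a Wednesday; the first Saturday on or after it is 9 October 2021 (3 days later).
From 9 October 2021 to 17 February 2023: 83 + 365 + 48 = 496 days (rest of 2021, 2022, to 17 February 2023 in 2023).
496 ÷ 7 = 70 full weeks with remainder 6, so 70 more Saturdays after the first → 71.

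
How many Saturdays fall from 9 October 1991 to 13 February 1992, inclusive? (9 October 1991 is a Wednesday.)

9 October 1991 is a Wednesday; the first Saturday on or after it is 12 October 1991 (3 days later).
From 12 October 1991 to 13 February 1992: 19 + 30 + 31 + 31 + 13 = 124 days (rest of October, November, December, January, February).
124 ÷ 7 = 17 full weeks with remainder 5, so 17 more Saturdays after the first → 18.

18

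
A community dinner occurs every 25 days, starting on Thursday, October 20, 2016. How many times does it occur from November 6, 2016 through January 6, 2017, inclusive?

3

Occurrences land 25·i days after October 20, 2016 for i = 0, 1, 2, …
November 6, 2016 is 17 days after the start; 17 ÷ 25 = 0 remainder 17; since the remainder is 17, round up to i = 1. First occurrence in the window: #2 on November 14, 2016 (1×25 = 25 days in).
January 6, 2017 is 78 days after the start; 78 ÷ 25 = 3 remainder 3. Last occurrence in the window: #4 on January 3, 2017.
Occurrences #2 through #4: 3 in total.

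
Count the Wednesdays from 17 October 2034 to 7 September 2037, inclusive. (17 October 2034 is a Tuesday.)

17 October 2034 is a Tuesday; the first Wednesday on or after it is 18 October 2034 (1 day later).
From 18 October 2034 to 7 September 2037: 74 + 365 + 366 + 250 = 1055 days (rest of 2034, 2035, 2036, to 7 September 2037 in 2037).
1055 ÷ 7 = 150 full weeks with remainder 5, so 150 more Wednesdays after the first → 151.

151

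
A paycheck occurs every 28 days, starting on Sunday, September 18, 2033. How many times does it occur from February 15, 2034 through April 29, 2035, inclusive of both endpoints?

Occurrences land 28·i days after September 18, 2033 for i = 0, 1, 2, …
February 15, 2034 is 150 days after the start; 150 ÷ 28 = 5 remainder 10; since the remainder is 10, round up to i = 6. First occurrence in the window: #7 on March 5, 2034 (6×28 = 168 days in).
April 29, 2035 is 588 days after the start; 588 ÷ 28 = 21 remainder 0. Last occurrence in the window: #22 on April 29, 2035.
Occurrences #7 through #22: 16 in total.

16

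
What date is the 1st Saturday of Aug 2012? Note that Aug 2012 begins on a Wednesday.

Aug 2012 begins on a Wednesday, so the first Saturday is Aug 4 (3 days later).

Aug 4, 2012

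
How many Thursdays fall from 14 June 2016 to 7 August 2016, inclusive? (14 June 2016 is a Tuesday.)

8

14 June 2016 is a Tuesday; the first Thursday on or after it is 16 June 2016 (2 days later).
From 16 June 2016 to 7 August 2016: 14 + 31 + 7 = 52 days (rest of June, July, August).
52 ÷ 7 = 7 full weeks with remainder 3, so 7 more Thursdays after the first → 8.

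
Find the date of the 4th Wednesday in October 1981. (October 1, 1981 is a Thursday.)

October 1981 begins on a Thursday, so the first Wednesday is October 7 (6 days later).
The 4th Wednesday is 3 weeks later: 7 + 21 = 28.

28 October 1981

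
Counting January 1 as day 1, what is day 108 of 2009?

January has 31 days (108 − 31 = 77 remain).
February has 28 days (77 − 28 = 49 remain).
March has 31 days (49 − 31 = 18 remain).
18 into April → April 18.

2009-04-18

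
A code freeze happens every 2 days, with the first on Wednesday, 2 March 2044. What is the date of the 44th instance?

The 44th occurrence is 43 intervals after the first: 43 × 2 = 86 days after 2 March 2044.
March has 31 days — 29 days to the end of March leaves 57.
April has 30 days (27 left).
27 days into May → 27 May 2044.

27 May 2044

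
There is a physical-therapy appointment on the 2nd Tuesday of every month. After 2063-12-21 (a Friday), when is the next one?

December 2063 starts on a Saturday; its first Tuesday is the 4th, so the 2nd Tuesday is the 11th — 2063-12-11.
That is not after 2063-12-21, so look at January 2064.
January 2064 starts on a Tuesday; its first Tuesday is the 1st, so the 2nd Tuesday is the 8th — 2064-01-08.

2064-01-08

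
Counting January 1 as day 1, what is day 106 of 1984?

January has 31 days (106 − 31 = 75 remain).
February has 29 days (75 − 29 = 46 remain).
March has 31 days (46 − 31 = 15 remain).
15 into April → April 15.

April 15, 1984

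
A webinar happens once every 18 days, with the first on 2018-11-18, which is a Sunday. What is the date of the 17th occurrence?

The 17th occurrence is 16 intervals after the first: 16 × 18 = 288 days after 2018-11-18.
November has 30 days — 12 days to the end of November leaves 276.
December has 31 days (245 left).
January has 31 days (214 left).
February has 28 days (186 left).
March has 31 days (155 left).
April has 30 days (125 left).
May has 31 days (94 left).
June has 30 days (64 left).
July has 31 days (33 left).
August has 31 days (2 left).
2 days into September → 2019-09-02.

2019-09-02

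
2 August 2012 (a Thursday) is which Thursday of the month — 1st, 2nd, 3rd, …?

1st

Day 2 falls in week ⌈2/7⌉ of the month.
Days 1–7 hold the 1st Thursday, 8–14 the 2nd, 15–21 the 3rd, 22–28 the 4th, 29–31 the 5th.
2 is in the range for the 1st.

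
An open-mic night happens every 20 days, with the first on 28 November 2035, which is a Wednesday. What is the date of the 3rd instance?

The 3rd occurrence is 2 intervals after the first: 2 × 20 = 40 days after 28 November 2035.
November has 30 days — 2 days to the end of November leaves 38.
December has 31 days (7 left).
7 days into January → 7 January 2036.

7 January 2036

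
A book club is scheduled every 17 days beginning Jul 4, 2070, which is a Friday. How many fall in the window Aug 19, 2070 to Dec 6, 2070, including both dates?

7

Occurrences land 17·i days after Jul 4, 2070 for i = 0, 1, 2, …
Aug 19, 2070 is 46 days after the start; 46 ÷ 17 = 2 remainder 12; since the remainder is 12, round up to i = 3. First occurrence in the window: #4 on Aug 24, 2070 (3×17 = 51 days in).
Dec 6, 2070 is 155 days after the start; 155 ÷ 17 = 9 remainder 2. Last occurrence in the window: #10 on Dec 4, 2070.
Occurrences #4 through #10: 7 in total.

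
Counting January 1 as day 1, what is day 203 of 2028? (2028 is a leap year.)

2028-07-21

January has 31 days (203 − 31 = 172 remain).
February has 29 days (172 − 29 = 143 remain).
March has 31 days (143 − 31 = 112 remain).
April has 30 days (112 − 30 = 82 remain).
May has 31 days (82 − 31 = 51 remain).
June has 30 days (51 − 30 = 21 remain).
21 into July → July 21.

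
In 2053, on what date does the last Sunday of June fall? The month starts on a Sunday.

29 June 2053

June 2053 begins on a Sunday, so the first Sunday is June 1.
June 2053 has 30 days. Adding weeks: 1, 8, 15, 22, 29 — the last one ≤ 30 is the 29th.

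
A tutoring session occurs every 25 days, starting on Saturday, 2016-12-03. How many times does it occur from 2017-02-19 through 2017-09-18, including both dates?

Occurrences land 25·i days after 2016-12-03 for i = 0, 1, 2, …
2017-02-19 is 78 days after the start; 78 ÷ 25 = 3 remainder 3; since the remainder is 3, round up to i = 4. First occurrence in the window: #5 on 2017-03-13 (4×25 = 100 days in).
2017-09-18 is 289 days after the start; 289 ÷ 25 = 11 remainder 14. Last occurrence in the window: #12 on 2017-09-04.
Occurrences #5 through #12: 8 in total.

8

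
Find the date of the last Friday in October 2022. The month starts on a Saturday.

October 2022 begins on a Saturday, so the first Friday is October 7 (6 days later).
October 2022 has 31 days. Adding weeks: 7, 14, 21, 28 — the last one ≤ 31 is the 28th.

2022-10-28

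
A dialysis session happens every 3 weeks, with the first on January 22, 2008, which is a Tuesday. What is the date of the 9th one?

July 8, 2008

The 9th occurrence is 8 intervals after the first: 8 × 21 = 168 days after January 22, 2008.
January has 31 days — 9 days to the end of January leaves 159.
February has 29 days (130 left).
March has 31 days (99 left).
April has 30 days (69 left).
May has 31 days (38 left).
June has 30 days (8 left).
8 days into July → July 8, 2008.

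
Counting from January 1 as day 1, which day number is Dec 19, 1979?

353

Days in months before Dec: 31 + 28 + 31 + 30 + 31 + 30 + 31 + 31 + 30 + 31 + 30 = 334.
Plus 19 days into Dec → day 353.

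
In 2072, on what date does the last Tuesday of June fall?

June 2072 begins on a Wednesday, so the first Tuesday is June 7 (6 days later).
June 2072 has 30 days. Adding weeks: 7, 14, 21, 28 — the last one ≤ 30 is the 28th.

2072-06-28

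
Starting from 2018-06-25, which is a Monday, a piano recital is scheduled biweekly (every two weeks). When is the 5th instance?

2018-08-20

The 5th occurrence is 4 intervals after the first: 4 × 14 = 56 days after 2018-06-25.
June has 30 days — 5 days to the end of June leaves 51.
July has 31 days (20 left).
20 days into August → 2018-08-20.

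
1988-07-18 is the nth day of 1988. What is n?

Days in months before July: 31 + 29 + 31 + 30 + 31 + 30 = 182.
Plus 18 days into July → day 200.

200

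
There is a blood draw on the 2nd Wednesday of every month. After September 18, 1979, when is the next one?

October 10, 1979

September 1979 starts on a Saturday; its first Wednesday is the 5th, so the 2nd Wednesday is the 12th — September 12, 1979.
That is not after September 18, 1979, so look at October 1979.
October 1979 starts on a Monday; its first Wednesday is the 3rd, so the 2nd Wednesday is the 10th — October 10, 1979.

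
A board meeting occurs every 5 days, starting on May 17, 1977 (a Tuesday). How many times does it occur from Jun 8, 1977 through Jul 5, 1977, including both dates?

Occurrences land 5·i days after May 17, 1977 for i = 0, 1, 2, …
Jun 8, 1977 is 22 days after the start; 22 ÷ 5 = 4 remainder 2; since the remainder is 2, round up to i = 5. First occurrence in the window: #6 on Jun 11, 1977 (5×5 = 25 days in).
Jul 5, 1977 is 49 days after the start; 49 ÷ 5 = 9 remainder 4. Last occurrence in the window: #10 on Jul 1, 1977.
Occurrences #6 through #10: 5 in total.

5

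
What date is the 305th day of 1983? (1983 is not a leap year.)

January has 31 days (305 − 31 = 274 remain).
February has 28 days (274 − 28 = 246 remain).
March has 31 days (246 − 31 = 215 remain).
April has 30 days (215 − 30 = 185 remain).
May has 31 days (185 − 31 = 154 remain).
June has 30 days (154 − 30 = 124 remain).
July has 31 days (124 − 31 = 93 remain).
August has 31 days (93 − 31 = 62 remain).
September has 30 days (62 − 30 = 32 remain).
October has 31 days (32 − 31 = 1 remain).
1 into November → November 1.

November 1, 1983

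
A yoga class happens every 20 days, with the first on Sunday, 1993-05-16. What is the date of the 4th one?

1993-07-15

The 4th occurrence is 3 intervals after the first: 3 × 20 = 60 days after 1993-05-16.
May has 31 days — 15 days to the end of May leaves 45.
June has 30 days (15 left).
15 days into July → 1993-07-15.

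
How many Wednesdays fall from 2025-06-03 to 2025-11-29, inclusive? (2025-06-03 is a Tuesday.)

2025-06-03 is a Tuesday; the first Wednesday on or after it is 2025-06-04 (1 day later).
From 2025-06-04 to 2025-11-29: 26 + 31 + 31 + 30 + 31 + 29 = 178 days (rest of June, July, August, September, October, November).
178 ÷ 7 = 25 full weeks with remainder 3, so 25 more Wednesdays after the first → 26.

26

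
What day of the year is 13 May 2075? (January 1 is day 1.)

133

Days in months before May: 31 + 28 + 31 + 30 = 120.
Plus 13 days into May → day 133.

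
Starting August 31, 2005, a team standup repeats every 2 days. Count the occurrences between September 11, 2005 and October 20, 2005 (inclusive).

Occurrences land 2·i days after August 31, 2005 for i = 0, 1, 2, …
September 11, 2005 is 11 days after the start; 11 ÷ 2 = 5 remainder 1; since the remainder is 1, round up to i = 6. First occurrence in the window: #7 on September 12, 2005 (6×2 = 12 days in).
October 20, 2005 is 50 days after the start; 50 ÷ 2 = 25 remainder 0. Last occurrence in the window: #26 on October 20, 2005.
Occurrences #7 through #26: 20 in total.

20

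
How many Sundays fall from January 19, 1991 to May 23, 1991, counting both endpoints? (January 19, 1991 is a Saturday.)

January 19, 1991 is a Saturday; the first Sunday on or after it is January 20, 1991 (1 day later).
From January 20, 1991 to May 23, 1991: 11 + 28 + 31 + 30 + 23 = 123 days (rest of January, February, March, April, May).
123 ÷ 7 = 17 full weeks with remainder 4, so 17 more Sundays after the first → 18.

18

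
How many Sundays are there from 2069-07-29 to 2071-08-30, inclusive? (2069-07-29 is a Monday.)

2069-07-29 is a Monday; the first Sunday on or after it is 2069-08-04 (6 days later).
From 2069-08-04 to 2071-08-30: 149 + 365 + 242 = 756 days (rest of 2069, 2070, to 2071-08-30 in 2071).
756 ÷ 7 = 108 full weeks with remainder 0, so 108 more Sundays after the first → 109.

109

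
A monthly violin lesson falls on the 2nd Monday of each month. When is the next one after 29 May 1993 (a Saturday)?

May 1993 starts on a Saturday; its first Monday is the 3rd, so the 2nd Monday is the 10th — 10 May 1993.
That is not after 29 May 1993, so look at June 1993.
June 1993 starts on a Tuesday; its first Monday is the 7th, so the 2nd Monday is the 14th — 14 June 1993.

14 June 1993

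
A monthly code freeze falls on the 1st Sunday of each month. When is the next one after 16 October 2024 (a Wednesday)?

October 2024 starts on a Tuesday, so its 1st Sunday is 6 October 2024 (5 days in).
That is not after 16 October 2024, so look at November 2024.
November 2024 starts on a Friday, so its 1st Sunday is 3 November 2024 (2 days in).

3 November 2024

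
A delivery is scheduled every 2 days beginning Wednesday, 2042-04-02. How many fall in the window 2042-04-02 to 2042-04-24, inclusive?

12

Occurrences land 2·i days after 2042-04-02 for i = 0, 1, 2, …
The window opens on the start date, so the first occurrence inside is #1 on 2042-04-02.
2042-04-24 is 22 days after the start; 22 ÷ 2 = 11 remainder 0. Last occurrence in the window: #12 on 2042-04-24.
Occurrences #1 through #12: 12 in total.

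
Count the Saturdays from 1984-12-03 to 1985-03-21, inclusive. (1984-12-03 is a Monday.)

15

1984-12-03 is a Monday; the first Saturday on or after it is 1984-12-08 (5 days later).
From 1984-12-08 to 1985-03-21: 23 + 31 + 28 + 21 = 103 days (rest of December, January, February, March).
103 ÷ 7 = 14 full weeks with remainder 5, so 14 more Saturdays after the first → 15.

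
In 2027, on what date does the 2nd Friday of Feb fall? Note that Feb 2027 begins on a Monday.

Feb 12, 2027

Feb 2027 begins on a Monday, so the first Friday is Feb 5 (4 days later).
The 2nd Friday is 1 weeks later: 5 + 7 = 12.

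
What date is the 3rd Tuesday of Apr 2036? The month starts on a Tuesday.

Apr 2036 begins on a Tuesday, so the first Tuesday is Apr 1.
The 3rd Tuesday is 2 weeks later: 1 + 14 = 15.

Apr 15, 2036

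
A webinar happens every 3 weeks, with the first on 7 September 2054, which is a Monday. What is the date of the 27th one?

The 27th occurrence is 26 intervals after the first: 26 × 21 = 546 days after 7 September 2054.
September has 30 days — 23 days to the end of September leaves 523.
From end of September to end of 2054 is 92 days (431 left).
2055 has 365 days (66 left).
January has 31 days (35 left).
February has 29 days (6 left).
6 days into March → 6 March 2056.

6 March 2056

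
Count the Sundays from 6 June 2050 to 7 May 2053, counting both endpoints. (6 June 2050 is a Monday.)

6 June 2050 is a Monday; the first Sunday on or after it is 12 June 2050 (6 days later).
From 12 June 2050 to 7 May 2053: 202 + 365 + 366 + 127 = 1060 days (rest of 2050, 2051, 2052, to 7 May 2053 in 2053).
1060 ÷ 7 = 151 full weeks with remainder 3, so 151 more Sundays after the first → 152.

152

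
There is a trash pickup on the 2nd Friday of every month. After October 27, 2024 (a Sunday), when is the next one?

October 2024 starts on a Tuesday; its first Friday is the 4th, so the 2nd Friday is the 11th — October 11, 2024.
That is not after October 27, 2024, so look at November 2024.
November 2024 starts on a Friday; its first Friday is the 1st, so the 2nd Friday is the 8th — November 8, 2024.

November 8, 2024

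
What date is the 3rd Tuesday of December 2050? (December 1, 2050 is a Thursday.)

2050-12-20

December 2050 begins on a Thursday, so the first Tuesday is December 6 (5 days later).
The 3rd Tuesday is 2 weeks later: 6 + 14 = 20.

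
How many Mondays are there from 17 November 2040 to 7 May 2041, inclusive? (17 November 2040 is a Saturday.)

25

17 November 2040 is a Saturday; the first Monday on or after it is 19 November 2040 (2 days later).
From 19 November 2040 to 7 May 2041: 11 + 31 + 31 + 28 + 31 + 30 + 7 = 169 days (rest of November, December, January, February, March, April, May).
169 ÷ 7 = 24 full weeks with remainder 1, so 24 more Mondays after the first → 25.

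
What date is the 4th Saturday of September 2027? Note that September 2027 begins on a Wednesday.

September 2027 begins on a Wednesday, so the first Saturday is September 4 (3 days later).
The 4th Saturday is 3 weeks later: 4 + 21 = 25.

2027-09-25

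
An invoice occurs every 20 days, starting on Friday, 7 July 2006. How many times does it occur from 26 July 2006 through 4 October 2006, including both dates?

Occurrences land 20·i days after 7 July 2006 for i = 0, 1, 2, …
26 July 2006 is 19 days after the start; 19 ÷ 20 = 0 remainder 19; since the remainder is 19, round up to i = 1. First occurrence in the window: #2 on 27 July 2006 (1×20 = 20 days in).
4 October 2006 is 89 days after the start; 89 ÷ 20 = 4 remainder 9. Last occurrence in the window: #5 on 25 September 2006.
Occurrences #2 through #5: 4 in total.

4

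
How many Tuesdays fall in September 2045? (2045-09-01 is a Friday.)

2045-09-01 is a Friday; the first Tuesday on or after it is 2045-09-05 (4 days later).
From 2045-09-05 to 2045-09-30 is 30 − 5 = 25 days.
25 ÷ 7 = 3 full weeks with remainder 4, so 3 more Tuesdays after the first → 4.

4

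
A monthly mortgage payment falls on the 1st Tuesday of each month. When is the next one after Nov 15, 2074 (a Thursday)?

Nov 2074 starts on a Thursday, so its 1st Tuesday is Nov 6, 2074 (5 days in).
That is not after Nov 15, 2074, so look at Dec 2074.
Dec 2074 starts on a Saturday, so its 1st Tuesday is Dec 4, 2074 (3 days in).

Dec 4, 2074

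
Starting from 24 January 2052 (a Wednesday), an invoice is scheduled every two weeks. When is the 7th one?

The 7th occurrence is 6 intervals after the first: 6 × 14 = 84 days after 24 January 2052.
January has 31 days — 7 days to the end of January leaves 77.
February has 29 days (48 left).
March has 31 days (17 left).
17 days into April → 17 April 2052.

17 April 2052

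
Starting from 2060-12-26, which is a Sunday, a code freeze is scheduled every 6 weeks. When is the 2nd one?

2061-02-06

The 2nd occurrence is 1 interval after the first: 1 × 42 = 42 days after 2060-12-26.
December has 31 days — 5 days to the end of December leaves 37.
January has 31 days (6 left).
6 days into February → 2061-02-06.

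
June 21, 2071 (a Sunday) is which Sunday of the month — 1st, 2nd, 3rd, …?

3rd

Day 21 falls in week ⌈21/7⌉ of the month.
Days 1–7 hold the 1st Sunday, 8–14 the 2nd, 15–21 the 3rd, 22–28 the 4th, 29–31 the 5th.
21 is in the range for the 3rd.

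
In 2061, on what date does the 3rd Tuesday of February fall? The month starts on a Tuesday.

February 2061 begins on a Tuesday, so the first Tuesday is February 1.
The 3rd Tuesday is 2 weeks later: 1 + 14 = 15.

15 February 2061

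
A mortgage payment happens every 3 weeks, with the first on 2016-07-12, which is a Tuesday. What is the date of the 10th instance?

2017-01-17

The 10th occurrence is 9 intervals after the first: 9 × 21 = 189 days after 2016-07-12.
July has 31 days — 19 days to the end of July leaves 170.
August has 31 days (139 left).
September has 30 days (109 left).
October has 31 days (78 left).
November has 30 days (48 left).
December has 31 days (17 left).
17 days into January → 2017-01-17.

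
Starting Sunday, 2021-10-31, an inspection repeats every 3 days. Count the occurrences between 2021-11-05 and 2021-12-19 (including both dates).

Occurrences land 3·i days after 2021-10-31 for i = 0, 1, 2, …
2021-11-05 is 5 days after the start; 5 ÷ 3 = 1 remainder 2; since the remainder is 2, round up to i = 2. First occurrence in the window: #3 on 2021-11-06 (2×3 = 6 days in).
2021-12-19 is 49 days after the start; 49 ÷ 3 = 16 remainder 1. Last occurrence in the window: #17 on 2021-12-18.
Occurrences #3 through #17: 15 in total.

15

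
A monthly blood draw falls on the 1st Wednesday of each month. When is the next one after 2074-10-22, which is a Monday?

October 2074 starts on a Monday, so its 1st Wednesday is 2074-10-03 (2 days in).
That is not after 2074-10-22, so look at November 2074.
November 2074 starts on a Thursday, so its 1st Wednesday is 2074-11-07 (6 days in).

2074-11-07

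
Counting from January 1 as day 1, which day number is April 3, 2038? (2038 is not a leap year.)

Days in months before April: 31 + 28 + 31 = 90.
Plus 3 days into April → day 93.

93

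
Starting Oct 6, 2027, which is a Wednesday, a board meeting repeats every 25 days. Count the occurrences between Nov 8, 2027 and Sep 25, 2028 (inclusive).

13

Occurrences land 25·i days after Oct 6, 2027 for i = 0, 1, 2, …
Nov 8, 2027 is 33 days after the start; 33 ÷ 25 = 1 remainder 8; since the remainder is 8, round up to i = 2. First occurrence in the window: #3 on Nov 25, 2027 (2×25 = 50 days in).
Sep 25, 2028 is 355 days after the start; 355 ÷ 25 = 14 remainder 5. Last occurrence in the window: #15 on Sep 20, 2028.
Occurrences #3 through #15: 13 in total.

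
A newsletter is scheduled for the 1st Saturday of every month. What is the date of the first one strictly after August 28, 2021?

September 4, 2021

August 2021 starts on a Sunday, so its 1st Saturday is August 7, 2021 (6 days in).
That is not after August 28, 2021, so look at September 2021.
September 2021 starts on a Wednesday, so its 1st Saturday is September 4, 2021 (3 days in).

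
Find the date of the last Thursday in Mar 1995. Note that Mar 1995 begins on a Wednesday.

Mar 1995 begins on a Wednesday, so the first Thursday is Mar 2 (1 day later).
Mar 1995 has 31 days. Adding weeks: 2, 9, 16, 23, 30 — the last one ≤ 31 is the 30th.

Mar 30, 1995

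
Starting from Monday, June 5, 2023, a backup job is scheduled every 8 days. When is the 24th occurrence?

The 24th occurrence is 23 intervals after the first: 23 × 8 = 184 days after June 5, 2023.
June has 30 days — 25 days to the end of June leaves 159.
July has 31 days (128 left).
August has 31 days (97 left).
September has 30 days (67 left).
October has 31 days (36 left).
November has 30 days (6 left).
6 days into December → December 6, 2023.

December 6, 2023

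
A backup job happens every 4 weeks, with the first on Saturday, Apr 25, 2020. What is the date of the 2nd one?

May 23, 2020

The 2nd occurrence is 1 interval after the first: 1 × 28 = 28 days after Apr 25, 2020.
Apr has 30 days — 5 days to the end of Apr leaves 23.
23 days into May → May 23, 2020.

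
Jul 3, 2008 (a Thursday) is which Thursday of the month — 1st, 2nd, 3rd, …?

1st

Day 3 falls in week ⌈3/7⌉ of the month.
Days 1–7 hold the 1st Thursday, 8–14 the 2nd, 15–21 the 3rd, 22–28 the 4th, 29–31 the 5th.
3 is in the range for the 1st.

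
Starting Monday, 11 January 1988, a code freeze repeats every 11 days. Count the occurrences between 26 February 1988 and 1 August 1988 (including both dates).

Occurrences land 11·i days after 11 January 1988 for i = 0, 1, 2, …
26 February 1988 is 46 days after the start; 46 ÷ 11 = 4 remainder 2; since the remainder is 2, round up to i = 5. First occurrence in the window: #6 on 6 March 1988 (5×11 = 55 days in).
1 August 1988 is 203 days after the start; 203 ÷ 11 = 18 remainder 5. Last occurrence in the window: #19 on 27 July 1988.
Occurrences #6 through #19: 14 in total.

14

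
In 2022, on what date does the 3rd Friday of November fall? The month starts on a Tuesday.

2022-11-18

November 2022 begins on a Tuesday, so the first Friday is November 4 (3 days later).
The 3rd Friday is 2 weeks later: 4 + 14 = 18.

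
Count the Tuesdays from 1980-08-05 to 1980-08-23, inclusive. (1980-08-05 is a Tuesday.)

1980-08-05 is a Tuesday; the first Tuesday on or after it is 1980-08-05.
From 1980-08-05 to 1980-08-23 is 23 − 5 = 18 days.
18 ÷ 7 = 2 full weeks with remainder 4, so 2 more Tuesdays after the first → 3.

3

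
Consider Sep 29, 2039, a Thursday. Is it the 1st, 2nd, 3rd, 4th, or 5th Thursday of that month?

Day 29 falls in week ⌈29/7⌉ of the month.
Days 1–7 hold the 1st Thursday, 8–14 the 2nd, 15–21 the 3rd, 22–28 the 4th, 29–31 the 5th.
29 is in the range for the 5th.

5th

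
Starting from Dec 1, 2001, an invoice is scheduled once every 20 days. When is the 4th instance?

The 4th occurrence is 3 intervals after the first: 3 × 20 = 60 days after Dec 1, 2001.
Dec has 31 days — 30 days to the end of Dec leaves 30.
30 days into Jan → Jan 30, 2002.

Jan 30, 2002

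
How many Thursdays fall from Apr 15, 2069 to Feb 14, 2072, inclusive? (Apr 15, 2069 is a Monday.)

Apr 15, 2069 is a Monday; the first Thursday on or after it is Apr 18, 2069 (3 days later).
From Apr 18, 2069 to Feb 14, 2072: 257 + 365 + 365 + 45 = 1032 days (rest of 2069, 2070, 2071, to Feb 14, 2072 in 2072).
1032 ÷ 7 = 147 full weeks with remainder 3, so 147 more Thursdays after the first → 148.

148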